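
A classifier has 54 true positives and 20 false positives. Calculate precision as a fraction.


Precision = TP / (TP + FP) = 54 / 74 = 27/37.

27/37


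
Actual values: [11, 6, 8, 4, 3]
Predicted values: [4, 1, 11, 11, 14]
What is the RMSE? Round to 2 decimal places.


MSE = 50.6000. RMSE = sqrt(50.6000) = 7.11.

7.11


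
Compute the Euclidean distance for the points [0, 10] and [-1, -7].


d = sqrt(sum of squared differences). (0--1)^2=1, (10--7)^2=289. Sum = 290.

sqrt(290)


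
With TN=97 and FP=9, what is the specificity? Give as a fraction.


Specificity = TN / (TN + FP) = 97 / 106 = 97/106.

97/106


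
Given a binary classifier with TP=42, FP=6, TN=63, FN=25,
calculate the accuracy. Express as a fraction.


Accuracy = (TP + TN) / (TP + TN + FP + FN) = (42 + 63) / 136 = 105/136.

105/136


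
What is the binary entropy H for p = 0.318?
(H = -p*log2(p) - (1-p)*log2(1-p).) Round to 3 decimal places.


H = -0.318*log2(0.318) - 0.682*log2(0.682) = 0.902.

0.902


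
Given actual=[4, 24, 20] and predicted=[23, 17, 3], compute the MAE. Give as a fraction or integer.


MAE = (1/3) * (|4-23|=19 + |24-17|=7 + |20-3|=17). Sum = 43. MAE = 43/3.

43/3


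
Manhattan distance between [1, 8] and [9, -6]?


d = sum of absolute differences: |1-9|=8 + |8--6|=14 = 22.

22


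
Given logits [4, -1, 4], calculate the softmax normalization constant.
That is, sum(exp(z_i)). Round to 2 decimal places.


Denom = e^4=54.5982 + e^-1=0.3679 + e^4=54.5982. Sum = 109.5643, which rounds to 109.56.

109.56


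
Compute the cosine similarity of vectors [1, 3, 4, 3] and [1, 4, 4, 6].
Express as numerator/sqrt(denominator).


dot = 47. |a|^2 = 35, |b|^2 = 69. cos = 47/sqrt(2415).

47/sqrt(2415)


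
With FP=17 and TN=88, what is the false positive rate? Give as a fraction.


FPR = FP / (FP + TN) = 17 / 105 = 17/105.

17/105


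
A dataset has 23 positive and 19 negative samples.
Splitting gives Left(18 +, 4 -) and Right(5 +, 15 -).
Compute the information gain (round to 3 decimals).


H(parent) = 0.9934. H(left) = 0.6840, H(right) = 0.8113. Weighted = (22/42)*0.6840 + (20/42)*0.8113 = 0.7446. IG = 0.9934 - 0.7446 = 0.2488, which rounds to 0.249.

0.249


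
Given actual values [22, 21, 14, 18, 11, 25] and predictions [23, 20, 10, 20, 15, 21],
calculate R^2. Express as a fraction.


Mean(y) = 37/2. SS_res = 54. SS_tot = 275/2. R^2 = 1 - 54/(275/2) = 167/275.

167/275


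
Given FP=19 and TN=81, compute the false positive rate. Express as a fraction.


FPR = FP / (FP + TN) = 19 / 100 = 19/100.

19/100


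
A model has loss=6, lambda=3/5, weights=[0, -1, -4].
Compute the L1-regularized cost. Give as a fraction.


L1 norm = sum(|w|) = 5. J = 6 + 3/5 * 5 = 9.

9


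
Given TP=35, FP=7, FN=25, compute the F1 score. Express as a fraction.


Precision = 35/42 = 5/6. Recall = 35/60 = 7/12. F1 = 2*P*R/(P+R) = 35/51.

35/51


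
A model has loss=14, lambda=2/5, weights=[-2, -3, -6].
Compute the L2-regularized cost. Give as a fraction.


L2 sq norm = sum(w^2) = 49. J = 14 + 2/5 * 49 = 168/5.

168/5


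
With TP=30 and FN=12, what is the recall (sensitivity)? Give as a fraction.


Recall = TP / (TP + FN) = 30 / 42 = 5/7.

5/7


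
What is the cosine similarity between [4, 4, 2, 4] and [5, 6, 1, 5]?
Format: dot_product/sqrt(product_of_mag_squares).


dot = 66. |a|^2 = 52, |b|^2 = 87. cos = 66/sqrt(4524).

66/sqrt(4524)


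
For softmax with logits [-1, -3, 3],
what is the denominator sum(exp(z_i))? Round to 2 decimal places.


Denom = e^-1=0.3679 + e^-3=0.0498 + e^3=20.0855. Sum = 20.5032, which rounds to 20.50.

20.50


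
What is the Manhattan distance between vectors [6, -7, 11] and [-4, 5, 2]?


d = sum of absolute differences: |6--4|=10 + |-7-5|=12 + |11-2|=9 = 31.

31


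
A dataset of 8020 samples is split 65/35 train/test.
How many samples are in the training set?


Test set = 8020 * 35% = 2807. Training set = 8020 - 2807 = 5213.

5213


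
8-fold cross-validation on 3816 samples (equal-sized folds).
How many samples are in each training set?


Each validation fold has 3816/8 = 477 samples. Training set = 3816 - 477 = 3339.

3339


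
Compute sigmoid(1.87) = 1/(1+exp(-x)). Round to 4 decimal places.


sigma(1.87) = 1/(1+e^(-1.87)) = 1/(1+0.154124) = 1/1.154124 = 0.8665.

0.8665


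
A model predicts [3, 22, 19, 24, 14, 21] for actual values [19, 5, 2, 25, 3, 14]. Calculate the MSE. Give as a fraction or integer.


MSE = (1/6) * ((19-3)^2=256 + (5-22)^2=289 + (2-19)^2=289 + (25-24)^2=1 + (3-14)^2=121 + (14-21)^2=49). Sum = 1005. MSE = 335/2.

335/2


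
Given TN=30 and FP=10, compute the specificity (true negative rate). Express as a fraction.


Specificity = TN / (TN + FP) = 30 / 40 = 3/4.

3/4


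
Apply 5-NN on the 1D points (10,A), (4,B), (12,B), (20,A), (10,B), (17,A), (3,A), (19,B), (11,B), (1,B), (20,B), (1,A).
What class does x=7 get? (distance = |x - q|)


Distances: |10-7|=3, |4-7|=3, |12-7|=5, |20-7|=13, |10-7|=3, |17-7|=10, |3-7|=4, |19-7|=12, |11-7|=4, |1-7|=6, |20-7|=13, |1-7|=6. 5 nearest: (10,A), (4,B), (10,B), (3,A), (11,B). Counts: {'A': 2, 'B': 3}. Majority class: B.

B


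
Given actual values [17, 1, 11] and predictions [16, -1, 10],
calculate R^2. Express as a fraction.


Mean(y) = 29/3. SS_res = 6. SS_tot = 392/3. R^2 = 1 - 6/(392/3) = 187/196.

187/196


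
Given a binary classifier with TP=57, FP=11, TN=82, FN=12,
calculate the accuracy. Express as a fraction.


Accuracy = (TP + TN) / (TP + TN + FP + FN) = (57 + 82) / 162 = 139/162.

139/162


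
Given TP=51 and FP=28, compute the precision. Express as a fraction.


Precision = TP / (TP + FP) = 51 / 79 = 51/79.

51/79


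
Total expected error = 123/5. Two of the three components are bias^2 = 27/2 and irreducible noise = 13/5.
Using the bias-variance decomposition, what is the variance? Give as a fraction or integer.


Total error = bias^2 + variance + irreducible noise. So variance = 123/5 - 27/2 - 13/5 = 17/2.

17/2


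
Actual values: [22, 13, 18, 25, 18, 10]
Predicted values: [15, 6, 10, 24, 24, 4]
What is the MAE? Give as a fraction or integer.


MAE = (1/6) * (|22-15|=7 + |13-6|=7 + |18-10|=8 + |25-24|=1 + |18-24|=6 + |10-4|=6). Sum = 35. MAE = 35/6.

35/6


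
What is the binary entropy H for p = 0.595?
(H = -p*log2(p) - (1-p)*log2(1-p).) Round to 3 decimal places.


H = -0.595*log2(0.595) - 0.405*log2(0.405) = 0.974.

0.974


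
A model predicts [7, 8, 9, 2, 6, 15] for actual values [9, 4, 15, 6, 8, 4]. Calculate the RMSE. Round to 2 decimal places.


MSE = 32.8333. RMSE = sqrt(32.8333) = 5.73.

5.73


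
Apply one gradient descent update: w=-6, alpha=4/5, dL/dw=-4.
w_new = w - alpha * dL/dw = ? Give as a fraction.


w_new = -6 - 4/5 * -4 = -6 - -16/5 = -14/5.

-14/5


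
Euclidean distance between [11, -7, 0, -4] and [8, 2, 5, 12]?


d = sqrt(sum of squared differences). (11-8)^2=9, (-7-2)^2=81, (0-5)^2=25, (-4-12)^2=256. Sum = 371.

sqrt(371)


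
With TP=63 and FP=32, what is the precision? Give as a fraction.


Precision = TP / (TP + FP) = 63 / 95 = 63/95.

63/95


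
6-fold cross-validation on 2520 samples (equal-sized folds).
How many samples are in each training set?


Each validation fold has 2520/6 = 420 samples. Training set = 2520 - 420 = 2100.

2100


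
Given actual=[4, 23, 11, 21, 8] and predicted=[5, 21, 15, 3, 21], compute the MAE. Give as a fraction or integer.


MAE = (1/5) * (|4-5|=1 + |23-21|=2 + |11-15|=4 + |21-3|=18 + |8-21|=13). Sum = 38. MAE = 38/5.

38/5


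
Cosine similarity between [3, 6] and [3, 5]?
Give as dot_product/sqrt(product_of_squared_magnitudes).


dot = 39. |a|^2 = 45, |b|^2 = 34. cos = 39/sqrt(1530).

39/sqrt(1530)


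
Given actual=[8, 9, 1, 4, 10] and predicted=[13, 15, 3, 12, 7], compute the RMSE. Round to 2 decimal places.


MSE = 27.6000. RMSE = sqrt(27.6000) = 5.25.

5.25


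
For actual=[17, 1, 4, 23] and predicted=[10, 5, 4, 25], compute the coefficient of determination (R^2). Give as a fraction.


Mean(y) = 45/4. SS_res = 69. SS_tot = 1315/4. R^2 = 1 - 69/(1315/4) = 1039/1315.

1039/1315


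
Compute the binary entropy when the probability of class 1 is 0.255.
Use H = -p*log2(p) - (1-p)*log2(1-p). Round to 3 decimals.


H = -0.255*log2(0.255) - 0.745*log2(0.745) = 0.819.

0.819


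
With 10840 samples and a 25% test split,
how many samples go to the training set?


Test set = 10840 * 25% = 2710. Training set = 10840 - 2710 = 8130.

8130


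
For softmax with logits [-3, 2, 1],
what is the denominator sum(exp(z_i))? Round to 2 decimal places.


Denom = e^-3=0.0498 + e^2=7.3891 + e^1=2.7183. Sum = 10.1572, which rounds to 10.16.

10.16


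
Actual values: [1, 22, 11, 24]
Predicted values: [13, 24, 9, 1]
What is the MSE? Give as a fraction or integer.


MSE = (1/4) * ((1-13)^2=144 + (22-24)^2=4 + (11-9)^2=4 + (24-1)^2=529). Sum = 681. MSE = 681/4.

681/4


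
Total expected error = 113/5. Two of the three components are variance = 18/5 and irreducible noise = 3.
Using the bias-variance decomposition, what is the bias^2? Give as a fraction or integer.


Total error = bias^2 + variance + irreducible noise. So bias^2 = 113/5 - 18/5 - 3 = 16.

16


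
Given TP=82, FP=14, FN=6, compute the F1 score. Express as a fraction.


Precision = 82/96 = 41/48. Recall = 82/88 = 41/44. F1 = 2*P*R/(P+R) = 41/46.

41/46


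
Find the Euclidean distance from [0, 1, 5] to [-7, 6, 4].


d = sqrt(sum of squared differences). (0--7)^2=49, (1-6)^2=25, (5-4)^2=1. Sum = 75.

sqrt(75)


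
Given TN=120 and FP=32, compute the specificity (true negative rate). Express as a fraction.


Specificity = TN / (TN + FP) = 120 / 152 = 15/19.

15/19


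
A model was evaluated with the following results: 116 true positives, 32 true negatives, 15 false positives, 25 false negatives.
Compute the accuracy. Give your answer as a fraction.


Accuracy = (TP + TN) / (TP + TN + FP + FN) = (116 + 32) / 188 = 37/47.

37/47


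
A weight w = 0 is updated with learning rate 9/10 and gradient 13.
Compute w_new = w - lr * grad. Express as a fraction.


w_new = 0 - 9/10 * 13 = 0 - 117/10 = -117/10.

-117/10


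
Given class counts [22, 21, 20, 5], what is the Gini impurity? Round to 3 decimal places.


Total = 68. Proportions: 22/68, 21/68, 20/68, 5/68. sum(p_i^2) = 0.2920. Gini = 1 - 0.2920 = 0.7080, which rounds to 0.708.

0.708


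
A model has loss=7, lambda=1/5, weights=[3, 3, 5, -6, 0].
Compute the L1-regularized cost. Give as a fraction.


L1 norm = sum(|w|) = 17. J = 7 + 1/5 * 17 = 52/5.

52/5


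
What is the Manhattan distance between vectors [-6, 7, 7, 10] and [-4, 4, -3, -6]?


d = sum of absolute differences: |-6--4|=2 + |7-4|=3 + |7--3|=10 + |10--6|=16 = 31.

31


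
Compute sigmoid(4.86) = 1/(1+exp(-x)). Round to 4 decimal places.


sigma(4.86) = 1/(1+e^(-4.86)) = 1/(1+0.007750) = 1/1.007750 = 0.9923.

0.9923


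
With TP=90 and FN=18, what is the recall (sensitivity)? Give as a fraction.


Recall = TP / (TP + FN) = 90 / 108 = 5/6.

5/6


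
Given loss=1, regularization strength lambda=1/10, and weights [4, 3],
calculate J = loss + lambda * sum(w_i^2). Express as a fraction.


L2 sq norm = sum(w^2) = 25. J = 1 + 1/10 * 25 = 7/2.

7/2


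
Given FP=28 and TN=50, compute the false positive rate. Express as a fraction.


FPR = FP / (FP + TN) = 28 / 78 = 14/39.

14/39


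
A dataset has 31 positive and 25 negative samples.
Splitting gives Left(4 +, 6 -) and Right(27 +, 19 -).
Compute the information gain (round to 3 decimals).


H(parent) = 0.9917. H(left) = 0.9710, H(right) = 0.9781. Weighted = (10/56)*0.9710 + (46/56)*0.9781 = 0.9768. IG = 0.9917 - 0.9768 = 0.0149, which rounds to 0.015.

0.015


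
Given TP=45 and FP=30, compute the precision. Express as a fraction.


Precision = TP / (TP + FP) = 45 / 75 = 3/5.

3/5


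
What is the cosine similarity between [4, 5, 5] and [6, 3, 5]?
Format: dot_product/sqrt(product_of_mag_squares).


dot = 64. |a|^2 = 66, |b|^2 = 70. cos = 64/sqrt(4620).

64/sqrt(4620)


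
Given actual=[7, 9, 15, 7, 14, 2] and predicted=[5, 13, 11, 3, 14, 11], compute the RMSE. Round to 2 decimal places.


MSE = 22.1667. RMSE = sqrt(22.1667) = 4.71.

4.71


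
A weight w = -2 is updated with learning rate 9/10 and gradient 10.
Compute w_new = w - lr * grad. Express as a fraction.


w_new = -2 - 9/10 * 10 = -2 - 9 = -11.

-11


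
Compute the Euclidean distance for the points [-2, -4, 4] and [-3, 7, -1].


d = sqrt(sum of squared differences). (-2--3)^2=1, (-4-7)^2=121, (4--1)^2=25. Sum = 147.

sqrt(147)


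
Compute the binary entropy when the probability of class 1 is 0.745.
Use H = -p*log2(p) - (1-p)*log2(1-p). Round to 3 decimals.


H = -0.745*log2(0.745) - 0.255*log2(0.255) = 0.819.

0.819


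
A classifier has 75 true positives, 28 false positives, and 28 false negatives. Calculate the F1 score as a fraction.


Precision = 75/103 = 75/103. Recall = 75/103 = 75/103. F1 = 2*P*R/(P+R) = 75/103.

75/103


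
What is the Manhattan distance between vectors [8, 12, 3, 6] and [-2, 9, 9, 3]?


d = sum of absolute differences: |8--2|=10 + |12-9|=3 + |3-9|=6 + |6-3|=3 = 22.

22


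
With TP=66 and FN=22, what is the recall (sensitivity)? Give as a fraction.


Recall = TP / (TP + FN) = 66 / 88 = 3/4.

3/4


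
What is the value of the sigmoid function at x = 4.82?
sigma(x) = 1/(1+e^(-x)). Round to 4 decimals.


sigma(4.82) = 1/(1+e^(-4.82)) = 1/(1+0.008067) = 1/1.008067 = 0.9920.

0.9920


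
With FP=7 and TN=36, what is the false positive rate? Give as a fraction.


FPR = FP / (FP + TN) = 7 / 43 = 7/43.

7/43


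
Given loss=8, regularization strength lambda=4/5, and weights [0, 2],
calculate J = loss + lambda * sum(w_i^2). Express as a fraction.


L2 sq norm = sum(w^2) = 4. J = 8 + 4/5 * 4 = 56/5.

56/5


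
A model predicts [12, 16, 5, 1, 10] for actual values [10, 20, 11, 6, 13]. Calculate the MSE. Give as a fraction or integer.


MSE = (1/5) * ((10-12)^2=4 + (20-16)^2=16 + (11-5)^2=36 + (6-1)^2=25 + (13-10)^2=9). Sum = 90. MSE = 18.

18


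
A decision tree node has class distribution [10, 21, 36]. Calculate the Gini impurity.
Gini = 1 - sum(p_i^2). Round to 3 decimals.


Total = 67. Proportions: 10/67, 21/67, 36/67. sum(p_i^2) = 0.4092. Gini = 1 - 0.4092 = 0.5908, which rounds to 0.591.

0.591


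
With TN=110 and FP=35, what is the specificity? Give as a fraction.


Specificity = TN / (TN + FP) = 110 / 145 = 22/29.

22/29


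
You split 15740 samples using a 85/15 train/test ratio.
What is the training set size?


Test set = 15740 * 15% = 2361. Training set = 15740 - 2361 = 13379.

13379


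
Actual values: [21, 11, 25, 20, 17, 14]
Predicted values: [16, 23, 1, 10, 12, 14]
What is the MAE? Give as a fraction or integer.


MAE = (1/6) * (|21-16|=5 + |11-23|=12 + |25-1|=24 + |20-10|=10 + |17-12|=5 + |14-14|=0). Sum = 56. MAE = 28/3.

28/3


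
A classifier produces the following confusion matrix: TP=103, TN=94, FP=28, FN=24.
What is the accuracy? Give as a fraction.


Accuracy = (TP + TN) / (TP + TN + FP + FN) = (103 + 94) / 249 = 197/249.

197/249


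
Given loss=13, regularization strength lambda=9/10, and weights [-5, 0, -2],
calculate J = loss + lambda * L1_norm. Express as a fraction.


L1 norm = sum(|w|) = 7. J = 13 + 9/10 * 7 = 193/10.

193/10


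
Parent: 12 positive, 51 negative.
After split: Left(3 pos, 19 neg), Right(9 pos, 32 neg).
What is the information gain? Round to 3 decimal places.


H(parent) = 0.7025. H(left) = 0.5746, H(right) = 0.7593. Weighted = (22/63)*0.5746 + (41/63)*0.7593 = 0.6948. IG = 0.7025 - 0.6948 = 0.0077, which rounds to 0.008.

0.008


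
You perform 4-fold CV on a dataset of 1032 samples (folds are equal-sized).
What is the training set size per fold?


Each validation fold has 1032/4 = 258 samples. Training set = 1032 - 258 = 774.

774


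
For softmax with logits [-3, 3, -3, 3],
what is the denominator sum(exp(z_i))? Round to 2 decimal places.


Denom = e^-3=0.0498 + e^3=20.0855 + e^-3=0.0498 + e^3=20.0855. Sum = 40.2706, which rounds to 40.27.

40.27


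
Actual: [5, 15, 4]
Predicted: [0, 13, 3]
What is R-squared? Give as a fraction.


Mean(y) = 8. SS_res = 30. SS_tot = 74. R^2 = 1 - 30/(74) = 22/37.

22/37


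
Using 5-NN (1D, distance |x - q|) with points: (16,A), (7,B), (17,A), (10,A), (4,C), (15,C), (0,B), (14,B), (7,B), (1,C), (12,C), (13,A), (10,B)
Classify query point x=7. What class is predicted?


Distances: |16-7|=9, |7-7|=0, |17-7|=10, |10-7|=3, |4-7|=3, |15-7|=8, |0-7|=7, |14-7|=7, |7-7|=0, |1-7|=6, |12-7|=5, |13-7|=6, |10-7|=3. 5 nearest: (7,B), (7,B), (10,A), (10,B), (4,C). Counts: {'B': 3, 'A': 1, 'C': 1}. Majority class: B.

B


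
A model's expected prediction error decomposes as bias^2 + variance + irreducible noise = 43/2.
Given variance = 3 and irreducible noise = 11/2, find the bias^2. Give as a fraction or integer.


Total error = bias^2 + variance + irreducible noise. So bias^2 = 43/2 - 3 - 11/2 = 13.

13


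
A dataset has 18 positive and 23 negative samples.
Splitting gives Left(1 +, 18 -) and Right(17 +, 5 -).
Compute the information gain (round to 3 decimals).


H(parent) = 0.9892. H(left) = 0.2975, H(right) = 0.7732. Weighted = (19/41)*0.2975 + (22/41)*0.7732 = 0.5528. IG = 0.9892 - 0.5528 = 0.4364, which rounds to 0.436.

0.436


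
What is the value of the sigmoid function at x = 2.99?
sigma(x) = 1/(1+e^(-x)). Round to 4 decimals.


sigma(2.99) = 1/(1+e^(-2.99)) = 1/(1+0.050287) = 1/1.050287 = 0.9521.

0.9521


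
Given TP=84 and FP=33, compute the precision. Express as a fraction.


Precision = TP / (TP + FP) = 84 / 117 = 28/39.

28/39


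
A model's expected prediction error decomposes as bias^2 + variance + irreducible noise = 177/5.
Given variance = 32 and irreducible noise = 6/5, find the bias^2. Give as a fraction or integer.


Total error = bias^2 + variance + irreducible noise. So bias^2 = 177/5 - 32 - 6/5 = 11/5.

11/5


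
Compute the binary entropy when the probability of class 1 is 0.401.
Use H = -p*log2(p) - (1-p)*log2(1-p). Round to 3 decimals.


H = -0.401*log2(0.401) - 0.599*log2(0.599) = 0.972.

0.972


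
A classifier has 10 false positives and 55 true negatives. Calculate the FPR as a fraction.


FPR = FP / (FP + TN) = 10 / 65 = 2/13.

2/13


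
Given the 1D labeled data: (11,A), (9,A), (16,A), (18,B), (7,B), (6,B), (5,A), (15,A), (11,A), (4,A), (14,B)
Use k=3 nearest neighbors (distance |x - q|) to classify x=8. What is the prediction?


Distances: |11-8|=3, |9-8|=1, |16-8|=8, |18-8|=10, |7-8|=1, |6-8|=2, |5-8|=3, |15-8|=7, |11-8|=3, |4-8|=4, |14-8|=6. 3 nearest: (9,A), (7,B), (6,B). Counts: {'A': 1, 'B': 2}. Majority class: B.

B


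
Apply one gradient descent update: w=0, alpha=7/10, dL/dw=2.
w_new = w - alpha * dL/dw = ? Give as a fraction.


w_new = 0 - 7/10 * 2 = 0 - 7/5 = -7/5.

-7/5


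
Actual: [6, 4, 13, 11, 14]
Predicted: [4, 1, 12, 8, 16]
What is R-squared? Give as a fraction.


Mean(y) = 48/5. SS_res = 27. SS_tot = 386/5. R^2 = 1 - 27/(386/5) = 251/386.

251/386


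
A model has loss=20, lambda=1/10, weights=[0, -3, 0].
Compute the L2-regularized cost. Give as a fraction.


L2 sq norm = sum(w^2) = 9. J = 20 + 1/10 * 9 = 209/10.

209/10


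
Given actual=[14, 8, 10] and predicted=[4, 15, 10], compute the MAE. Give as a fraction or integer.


MAE = (1/3) * (|14-4|=10 + |8-15|=7 + |10-10|=0). Sum = 17. MAE = 17/3.

17/3


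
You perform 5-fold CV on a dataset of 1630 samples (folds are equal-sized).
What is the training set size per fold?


Each validation fold has 1630/5 = 326 samples. Training set = 1630 - 326 = 1304.

1304


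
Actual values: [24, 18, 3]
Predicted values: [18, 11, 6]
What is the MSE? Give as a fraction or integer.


MSE = (1/3) * ((24-18)^2=36 + (18-11)^2=49 + (3-6)^2=9). Sum = 94. MSE = 94/3.

94/3


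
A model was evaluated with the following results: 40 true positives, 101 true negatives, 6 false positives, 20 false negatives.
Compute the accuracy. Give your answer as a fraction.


Accuracy = (TP + TN) / (TP + TN + FP + FN) = (40 + 101) / 167 = 141/167.

141/167


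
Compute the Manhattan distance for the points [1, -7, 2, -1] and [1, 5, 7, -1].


d = sum of absolute differences: |1-1|=0 + |-7-5|=12 + |2-7|=5 + |-1--1|=0 = 17.

17


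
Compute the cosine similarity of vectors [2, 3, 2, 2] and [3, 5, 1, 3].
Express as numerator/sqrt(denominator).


dot = 29. |a|^2 = 21, |b|^2 = 44. cos = 29/sqrt(924).

29/sqrt(924)


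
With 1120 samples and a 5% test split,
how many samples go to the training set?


Test set = 1120 * 5% = 56. Training set = 1120 - 56 = 1064.

1064


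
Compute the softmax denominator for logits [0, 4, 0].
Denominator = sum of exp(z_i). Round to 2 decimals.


Denom = e^0=1.0000 + e^4=54.5982 + e^0=1.0000. Sum = 56.5982, which rounds to 56.60.

56.60


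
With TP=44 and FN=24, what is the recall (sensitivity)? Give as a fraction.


Recall = TP / (TP + FN) = 44 / 68 = 11/17.

11/17


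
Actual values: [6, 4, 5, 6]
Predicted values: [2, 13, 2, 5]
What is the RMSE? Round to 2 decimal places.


MSE = 26.7500. RMSE = sqrt(26.7500) = 5.17.

5.17


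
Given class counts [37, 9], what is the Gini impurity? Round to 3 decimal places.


Total = 46. Proportions: 37/46, 9/46. sum(p_i^2) = 0.6853. Gini = 1 - 0.6853 = 0.3147, which rounds to 0.315.

0.315


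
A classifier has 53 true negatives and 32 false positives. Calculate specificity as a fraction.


Specificity = TN / (TN + FP) = 53 / 85 = 53/85.

53/85


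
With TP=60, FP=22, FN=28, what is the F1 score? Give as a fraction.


Precision = 60/82 = 30/41. Recall = 60/88 = 15/22. F1 = 2*P*R/(P+R) = 12/17.

12/17


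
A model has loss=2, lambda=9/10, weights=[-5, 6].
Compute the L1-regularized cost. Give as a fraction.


L1 norm = sum(|w|) = 11. J = 2 + 9/10 * 11 = 119/10.

119/10


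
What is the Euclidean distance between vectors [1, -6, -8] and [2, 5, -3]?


d = sqrt(sum of squared differences). (1-2)^2=1, (-6-5)^2=121, (-8--3)^2=25. Sum = 147.

sqrt(147)


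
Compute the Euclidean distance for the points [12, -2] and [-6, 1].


d = sqrt(sum of squared differences). (12--6)^2=324, (-2-1)^2=9. Sum = 333.

sqrt(333)


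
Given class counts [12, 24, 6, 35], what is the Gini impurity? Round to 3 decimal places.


Total = 77. Proportions: 12/77, 24/77, 6/77, 35/77. sum(p_i^2) = 0.3341. Gini = 1 - 0.3341 = 0.6659, which rounds to 0.666.

0.666


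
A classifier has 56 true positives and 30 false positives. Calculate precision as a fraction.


Precision = TP / (TP + FP) = 56 / 86 = 28/43.

28/43


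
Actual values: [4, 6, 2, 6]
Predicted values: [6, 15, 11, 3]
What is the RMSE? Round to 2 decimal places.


MSE = 43.7500. RMSE = sqrt(43.7500) = 6.61.

6.61


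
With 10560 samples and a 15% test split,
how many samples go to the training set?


Test set = 10560 * 15% = 1584. Training set = 10560 - 1584 = 8976.

8976


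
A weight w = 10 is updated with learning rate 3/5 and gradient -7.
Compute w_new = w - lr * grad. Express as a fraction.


w_new = 10 - 3/5 * -7 = 10 - -21/5 = 71/5.

71/5


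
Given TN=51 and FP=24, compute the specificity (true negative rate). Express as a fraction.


Specificity = TN / (TN + FP) = 51 / 75 = 17/25.

17/25


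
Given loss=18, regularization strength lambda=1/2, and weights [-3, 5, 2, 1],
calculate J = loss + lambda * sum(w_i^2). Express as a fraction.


L2 sq norm = sum(w^2) = 39. J = 18 + 1/2 * 39 = 75/2.

75/2


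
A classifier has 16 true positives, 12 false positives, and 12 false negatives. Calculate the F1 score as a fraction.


Precision = 16/28 = 4/7. Recall = 16/28 = 4/7. F1 = 2*P*R/(P+R) = 4/7.

4/7


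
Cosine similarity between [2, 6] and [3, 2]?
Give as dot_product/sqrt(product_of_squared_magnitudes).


dot = 18. |a|^2 = 40, |b|^2 = 13. cos = 18/sqrt(520).

18/sqrt(520)


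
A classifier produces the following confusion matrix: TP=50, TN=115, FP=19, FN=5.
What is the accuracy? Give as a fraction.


Accuracy = (TP + TN) / (TP + TN + FP + FN) = (50 + 115) / 189 = 55/63.

55/63


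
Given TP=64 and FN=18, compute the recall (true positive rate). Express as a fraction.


Recall = TP / (TP + FN) = 64 / 82 = 32/41.

32/41


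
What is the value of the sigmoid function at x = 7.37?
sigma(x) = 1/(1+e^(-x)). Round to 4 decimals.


sigma(7.37) = 1/(1+e^(-7.37)) = 1/(1+0.000630) = 1/1.000630 = 0.9994.

0.9994


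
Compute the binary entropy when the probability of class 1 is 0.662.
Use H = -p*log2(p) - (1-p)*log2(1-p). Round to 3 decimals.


H = -0.662*log2(0.662) - 0.338*log2(0.338) = 0.923.

0.923


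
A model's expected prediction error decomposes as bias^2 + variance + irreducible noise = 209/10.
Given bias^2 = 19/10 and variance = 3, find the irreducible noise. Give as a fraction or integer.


Total error = bias^2 + variance + irreducible noise. So irreducible noise = 209/10 - 19/10 - 3 = 16.

16


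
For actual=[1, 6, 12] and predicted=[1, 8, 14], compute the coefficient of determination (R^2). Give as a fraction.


Mean(y) = 19/3. SS_res = 8. SS_tot = 182/3. R^2 = 1 - 8/(182/3) = 79/91.

79/91


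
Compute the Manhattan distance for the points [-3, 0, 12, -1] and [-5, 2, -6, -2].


d = sum of absolute differences: |-3--5|=2 + |0-2|=2 + |12--6|=18 + |-1--2|=1 = 23.

23


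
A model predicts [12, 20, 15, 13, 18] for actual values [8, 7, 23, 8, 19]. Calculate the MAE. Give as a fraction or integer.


MAE = (1/5) * (|8-12|=4 + |7-20|=13 + |23-15|=8 + |8-13|=5 + |19-18|=1). Sum = 31. MAE = 31/5.

31/5


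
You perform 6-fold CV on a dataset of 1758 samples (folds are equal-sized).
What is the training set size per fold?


Each validation fold has 1758/6 = 293 samples. Training set = 1758 - 293 = 1465.

1465


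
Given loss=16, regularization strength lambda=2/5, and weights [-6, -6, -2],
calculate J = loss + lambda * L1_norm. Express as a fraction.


L1 norm = sum(|w|) = 14. J = 16 + 2/5 * 14 = 108/5.

108/5


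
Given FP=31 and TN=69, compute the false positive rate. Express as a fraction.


FPR = FP / (FP + TN) = 31 / 100 = 31/100.

31/100


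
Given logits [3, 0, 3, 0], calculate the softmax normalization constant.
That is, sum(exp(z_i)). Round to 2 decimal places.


Denom = e^3=20.0855 + e^0=1.0000 + e^3=20.0855 + e^0=1.0000. Sum = 42.1710, which rounds to 42.17.

42.17


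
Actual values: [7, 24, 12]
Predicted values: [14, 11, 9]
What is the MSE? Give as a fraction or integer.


MSE = (1/3) * ((7-14)^2=49 + (24-11)^2=169 + (12-9)^2=9). Sum = 227. MSE = 227/3.

227/3


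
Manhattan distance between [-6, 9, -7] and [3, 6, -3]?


d = sum of absolute differences: |-6-3|=9 + |9-6|=3 + |-7--3|=4 = 16.

16


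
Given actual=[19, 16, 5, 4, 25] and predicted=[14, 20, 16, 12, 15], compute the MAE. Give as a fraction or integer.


MAE = (1/5) * (|19-14|=5 + |16-20|=4 + |5-16|=11 + |4-12|=8 + |25-15|=10). Sum = 38. MAE = 38/5.

38/5


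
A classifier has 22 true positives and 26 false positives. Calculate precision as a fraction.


Precision = TP / (TP + FP) = 22 / 48 = 11/24.

11/24


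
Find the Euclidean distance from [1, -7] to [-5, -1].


d = sqrt(sum of squared differences). (1--5)^2=36, (-7--1)^2=36. Sum = 72.

sqrt(72)


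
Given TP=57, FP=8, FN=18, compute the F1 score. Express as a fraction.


Precision = 57/65 = 57/65. Recall = 57/75 = 19/25. F1 = 2*P*R/(P+R) = 57/70.

57/70


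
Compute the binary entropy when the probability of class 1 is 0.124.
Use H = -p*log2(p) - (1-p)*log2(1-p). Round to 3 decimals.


H = -0.124*log2(0.124) - 0.876*log2(0.876) = 0.541.

0.541


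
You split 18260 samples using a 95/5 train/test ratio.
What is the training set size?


Test set = 18260 * 5% = 913. Training set = 18260 - 913 = 17347.

17347


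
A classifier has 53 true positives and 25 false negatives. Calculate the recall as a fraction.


Recall = TP / (TP + FN) = 53 / 78 = 53/78.

53/78


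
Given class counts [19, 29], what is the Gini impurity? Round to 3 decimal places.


Total = 48. Proportions: 19/48, 29/48. sum(p_i^2) = 0.5217. Gini = 1 - 0.5217 = 0.4783, which rounds to 0.478.

0.478


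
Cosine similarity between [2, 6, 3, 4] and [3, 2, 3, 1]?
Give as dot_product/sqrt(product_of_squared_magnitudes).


dot = 31. |a|^2 = 65, |b|^2 = 23. cos = 31/sqrt(1495).

31/sqrt(1495)


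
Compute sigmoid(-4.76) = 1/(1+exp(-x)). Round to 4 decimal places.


sigma(-4.76) = 1/(1+e^(4.76)) = 1/(1+116.745926) = 1/117.745926 = 0.0085.

0.0085


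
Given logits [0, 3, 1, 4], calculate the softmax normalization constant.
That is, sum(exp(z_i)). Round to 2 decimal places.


Denom = e^0=1.0000 + e^3=20.0855 + e^1=2.7183 + e^4=54.5982. Sum = 78.4020, which rounds to 78.40.

78.40


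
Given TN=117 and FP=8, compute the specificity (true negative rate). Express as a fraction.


Specificity = TN / (TN + FP) = 117 / 125 = 117/125.

117/125


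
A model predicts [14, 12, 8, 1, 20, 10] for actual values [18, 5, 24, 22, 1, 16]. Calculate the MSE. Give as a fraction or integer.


MSE = (1/6) * ((18-14)^2=16 + (5-12)^2=49 + (24-8)^2=256 + (22-1)^2=441 + (1-20)^2=361 + (16-10)^2=36). Sum = 1159. MSE = 1159/6.

1159/6


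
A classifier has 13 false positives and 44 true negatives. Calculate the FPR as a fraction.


FPR = FP / (FP + TN) = 13 / 57 = 13/57.

13/57


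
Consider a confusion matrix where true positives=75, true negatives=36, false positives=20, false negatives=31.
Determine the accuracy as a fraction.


Accuracy = (TP + TN) / (TP + TN + FP + FN) = (75 + 36) / 162 = 37/54.

37/54


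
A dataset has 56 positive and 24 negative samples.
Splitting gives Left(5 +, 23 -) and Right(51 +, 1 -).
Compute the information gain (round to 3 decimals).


H(parent) = 0.8813. H(left) = 0.6769, H(right) = 0.1371. Weighted = (28/80)*0.6769 + (52/80)*0.1371 = 0.3260. IG = 0.8813 - 0.3260 = 0.5553, which rounds to 0.555.

0.555


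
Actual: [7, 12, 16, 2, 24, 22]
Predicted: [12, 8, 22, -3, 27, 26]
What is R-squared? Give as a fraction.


Mean(y) = 83/6. SS_res = 127. SS_tot = 2189/6. R^2 = 1 - 127/(2189/6) = 1427/2189.

1427/2189


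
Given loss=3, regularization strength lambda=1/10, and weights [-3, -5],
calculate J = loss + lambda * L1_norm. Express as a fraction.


L1 norm = sum(|w|) = 8. J = 3 + 1/10 * 8 = 19/5.

19/5


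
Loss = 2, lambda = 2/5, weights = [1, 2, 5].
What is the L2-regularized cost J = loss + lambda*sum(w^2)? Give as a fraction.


L2 sq norm = sum(w^2) = 30. J = 2 + 2/5 * 30 = 14.

14


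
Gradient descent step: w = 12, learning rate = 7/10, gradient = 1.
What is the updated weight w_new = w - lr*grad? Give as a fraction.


w_new = 12 - 7/10 * 1 = 12 - 7/10 = 113/10.

113/10


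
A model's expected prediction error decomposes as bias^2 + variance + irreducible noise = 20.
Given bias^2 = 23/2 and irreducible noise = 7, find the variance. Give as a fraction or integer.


Total error = bias^2 + variance + irreducible noise. So variance = 20 - 23/2 - 7 = 3/2.

3/2


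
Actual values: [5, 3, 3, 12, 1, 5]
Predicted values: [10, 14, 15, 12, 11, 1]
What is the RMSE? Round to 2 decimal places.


MSE = 67.6667. RMSE = sqrt(67.6667) = 8.23.

8.23


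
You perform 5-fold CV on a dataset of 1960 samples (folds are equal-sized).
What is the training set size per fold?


Each validation fold has 1960/5 = 392 samples. Training set = 1960 - 392 = 1568.

1568


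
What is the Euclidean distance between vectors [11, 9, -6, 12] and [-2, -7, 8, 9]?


d = sqrt(sum of squared differences). (11--2)^2=169, (9--7)^2=256, (-6-8)^2=196, (12-9)^2=9. Sum = 630.

sqrt(630)


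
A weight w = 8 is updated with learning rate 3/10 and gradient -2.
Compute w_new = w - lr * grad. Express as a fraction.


w_new = 8 - 3/10 * -2 = 8 - -3/5 = 43/5.

43/5


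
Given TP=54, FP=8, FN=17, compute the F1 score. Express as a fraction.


Precision = 54/62 = 27/31. Recall = 54/71 = 54/71. F1 = 2*P*R/(P+R) = 108/133.

108/133


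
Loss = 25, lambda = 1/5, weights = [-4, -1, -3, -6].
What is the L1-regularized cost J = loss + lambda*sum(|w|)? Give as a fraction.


L1 norm = sum(|w|) = 14. J = 25 + 1/5 * 14 = 139/5.

139/5


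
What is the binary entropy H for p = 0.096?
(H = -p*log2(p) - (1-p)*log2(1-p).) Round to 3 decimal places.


H = -0.096*log2(0.096) - 0.904*log2(0.904) = 0.456.

0.456


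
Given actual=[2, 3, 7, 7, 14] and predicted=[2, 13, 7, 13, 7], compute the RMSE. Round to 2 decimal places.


MSE = 37.0000. RMSE = sqrt(37.0000) = 6.08.

6.08


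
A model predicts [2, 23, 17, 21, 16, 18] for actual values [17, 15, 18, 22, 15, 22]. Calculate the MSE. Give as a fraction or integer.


MSE = (1/6) * ((17-2)^2=225 + (15-23)^2=64 + (18-17)^2=1 + (22-21)^2=1 + (15-16)^2=1 + (22-18)^2=16). Sum = 308. MSE = 154/3.

154/3


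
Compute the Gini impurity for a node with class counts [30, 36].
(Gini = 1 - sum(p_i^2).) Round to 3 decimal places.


Total = 66. Proportions: 30/66, 36/66. sum(p_i^2) = 0.5041. Gini = 1 - 0.5041 = 0.4959, which rounds to 0.496.

0.496


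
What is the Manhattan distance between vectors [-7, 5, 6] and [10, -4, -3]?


d = sum of absolute differences: |-7-10|=17 + |5--4|=9 + |6--3|=9 = 35.

35


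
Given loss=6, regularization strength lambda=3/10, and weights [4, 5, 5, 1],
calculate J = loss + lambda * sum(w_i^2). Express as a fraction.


L2 sq norm = sum(w^2) = 67. J = 6 + 3/10 * 67 = 261/10.

261/10


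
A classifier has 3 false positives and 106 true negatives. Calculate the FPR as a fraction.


FPR = FP / (FP + TN) = 3 / 109 = 3/109.

3/109


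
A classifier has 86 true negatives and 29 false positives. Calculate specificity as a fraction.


Specificity = TN / (TN + FP) = 86 / 115 = 86/115.

86/115


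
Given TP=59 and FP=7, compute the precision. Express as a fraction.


Precision = TP / (TP + FP) = 59 / 66 = 59/66.

59/66


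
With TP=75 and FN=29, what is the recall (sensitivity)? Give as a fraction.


Recall = TP / (TP + FN) = 75 / 104 = 75/104.

75/104


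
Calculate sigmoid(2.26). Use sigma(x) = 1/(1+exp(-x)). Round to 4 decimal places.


sigma(2.26) = 1/(1+e^(-2.26)) = 1/(1+0.104350) = 1/1.104350 = 0.9055.

0.9055


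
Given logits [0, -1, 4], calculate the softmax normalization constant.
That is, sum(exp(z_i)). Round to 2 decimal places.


Denom = e^0=1.0000 + e^-1=0.3679 + e^4=54.5982. Sum = 55.9661, which rounds to 55.97.

55.97


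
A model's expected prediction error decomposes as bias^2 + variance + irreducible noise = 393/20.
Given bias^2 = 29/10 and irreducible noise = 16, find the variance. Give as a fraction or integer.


Total error = bias^2 + variance + irreducible noise. So variance = 393/20 - 29/10 - 16 = 3/4.

3/4


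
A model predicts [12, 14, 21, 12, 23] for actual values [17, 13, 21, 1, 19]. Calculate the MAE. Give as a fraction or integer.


MAE = (1/5) * (|17-12|=5 + |13-14|=1 + |21-21|=0 + |1-12|=11 + |19-23|=4). Sum = 21. MAE = 21/5.

21/5


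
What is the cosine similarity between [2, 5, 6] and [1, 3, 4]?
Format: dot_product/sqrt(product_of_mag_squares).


dot = 41. |a|^2 = 65, |b|^2 = 26. cos = 41/sqrt(1690).

41/sqrt(1690)


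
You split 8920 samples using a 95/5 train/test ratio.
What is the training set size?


Test set = 8920 * 5% = 446. Training set = 8920 - 446 = 8474.

8474


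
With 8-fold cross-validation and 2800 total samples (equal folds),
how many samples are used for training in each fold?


Each validation fold has 2800/8 = 350 samples. Training set = 2800 - 350 = 2450.

2450


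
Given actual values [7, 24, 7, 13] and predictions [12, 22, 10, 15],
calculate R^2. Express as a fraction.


Mean(y) = 51/4. SS_res = 42. SS_tot = 771/4. R^2 = 1 - 42/(771/4) = 201/257.

201/257


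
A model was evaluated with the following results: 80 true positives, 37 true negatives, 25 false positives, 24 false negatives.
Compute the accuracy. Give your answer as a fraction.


Accuracy = (TP + TN) / (TP + TN + FP + FN) = (80 + 37) / 166 = 117/166.

117/166


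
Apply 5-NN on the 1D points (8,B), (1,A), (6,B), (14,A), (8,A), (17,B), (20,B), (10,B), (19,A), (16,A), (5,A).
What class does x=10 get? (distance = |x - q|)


Distances: |8-10|=2, |1-10|=9, |6-10|=4, |14-10|=4, |8-10|=2, |17-10|=7, |20-10|=10, |10-10|=0, |19-10|=9, |16-10|=6, |5-10|=5. 5 nearest: (10,B), (8,A), (8,B), (14,A), (6,B). Counts: {'B': 3, 'A': 2}. Majority class: B.

B


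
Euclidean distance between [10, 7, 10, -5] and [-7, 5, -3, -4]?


d = sqrt(sum of squared differences). (10--7)^2=289, (7-5)^2=4, (10--3)^2=169, (-5--4)^2=1. Sum = 463.

sqrt(463)


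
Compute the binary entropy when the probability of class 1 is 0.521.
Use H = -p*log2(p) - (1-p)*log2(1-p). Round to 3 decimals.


H = -0.521*log2(0.521) - 0.479*log2(0.479) = 0.999.

0.999


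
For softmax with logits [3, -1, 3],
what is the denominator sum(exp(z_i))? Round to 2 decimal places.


Denom = e^3=20.0855 + e^-1=0.3679 + e^3=20.0855. Sum = 40.5389, which rounds to 40.54.

40.54


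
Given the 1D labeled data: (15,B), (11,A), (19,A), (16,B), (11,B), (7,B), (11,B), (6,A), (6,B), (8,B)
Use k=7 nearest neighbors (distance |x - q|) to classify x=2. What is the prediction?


Distances: |15-2|=13, |11-2|=9, |19-2|=17, |16-2|=14, |11-2|=9, |7-2|=5, |11-2|=9, |6-2|=4, |6-2|=4, |8-2|=6. 7 nearest: (6,A), (6,B), (7,B), (8,B), (11,A), (11,B), (11,B). Counts: {'A': 2, 'B': 5}. Majority class: B.

B


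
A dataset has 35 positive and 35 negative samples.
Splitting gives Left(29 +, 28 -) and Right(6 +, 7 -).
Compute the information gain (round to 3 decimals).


H(parent) = 1.0000. H(left) = 0.9998, H(right) = 0.9957. Weighted = (57/70)*0.9998 + (13/70)*0.9957 = 0.9990. IG = 1.0000 - 0.9990 = 0.0010, which rounds to 0.001.

0.001


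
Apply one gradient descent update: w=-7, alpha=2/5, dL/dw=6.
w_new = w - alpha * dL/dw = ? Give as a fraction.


w_new = -7 - 2/5 * 6 = -7 - 12/5 = -47/5.

-47/5


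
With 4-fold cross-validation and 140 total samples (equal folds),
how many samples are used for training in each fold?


Each validation fold has 140/4 = 35 samples. Training set = 140 - 35 = 105.

105


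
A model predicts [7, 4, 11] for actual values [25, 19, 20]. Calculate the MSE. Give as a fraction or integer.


MSE = (1/3) * ((25-7)^2=324 + (19-4)^2=225 + (20-11)^2=81). Sum = 630. MSE = 210.

210


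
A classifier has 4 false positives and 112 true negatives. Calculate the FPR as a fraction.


FPR = FP / (FP + TN) = 4 / 116 = 1/29.

1/29


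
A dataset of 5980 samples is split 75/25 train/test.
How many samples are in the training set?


Test set = 5980 * 25% = 1495. Training set = 5980 - 1495 = 4485.

4485


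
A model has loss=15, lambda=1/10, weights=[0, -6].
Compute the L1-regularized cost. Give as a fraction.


L1 norm = sum(|w|) = 6. J = 15 + 1/10 * 6 = 78/5.

78/5


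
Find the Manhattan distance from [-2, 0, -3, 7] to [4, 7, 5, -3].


d = sum of absolute differences: |-2-4|=6 + |0-7|=7 + |-3-5|=8 + |7--3|=10 = 31.

31


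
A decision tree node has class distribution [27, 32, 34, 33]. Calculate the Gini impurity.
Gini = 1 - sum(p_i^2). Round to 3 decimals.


Total = 126. Proportions: 27/126, 32/126, 34/126, 33/126. sum(p_i^2) = 0.2518. Gini = 1 - 0.2518 = 0.7482, which rounds to 0.748.

0.748
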